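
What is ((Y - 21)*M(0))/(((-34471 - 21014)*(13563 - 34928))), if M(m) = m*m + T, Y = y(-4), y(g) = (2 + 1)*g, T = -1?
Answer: 11/395145675 ≈ 2.7838e-8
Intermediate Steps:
y(g) = 3*g
Y = -12 (Y = 3*(-4) = -12)
M(m) = -1 + m**2 (M(m) = m*m - 1 = m**2 - 1 = -1 + m**2)
((Y - 21)*M(0))/(((-34471 - 21014)*(13563 - 34928))) = ((-12 - 21)*(-1 + 0**2))/(((-34471 - 21014)*(13563 - 34928))) = (-33*(-1 + 0))/((-55485*(-21365))) = -33*(-1)/1185437025 = 33*(1/1185437025) = 11/395145675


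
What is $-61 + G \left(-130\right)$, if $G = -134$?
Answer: $17359$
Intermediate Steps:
$-61 + G \left(-130\right) = -61 - -17420 = -61 + 17420 = 17359$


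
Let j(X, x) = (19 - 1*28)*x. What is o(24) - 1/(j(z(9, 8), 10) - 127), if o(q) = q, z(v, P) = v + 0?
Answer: 5209/217 ≈ 24.005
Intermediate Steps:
z(v, P) = v
j(X, x) = -9*x (j(X, x) = (19 - 28)*x = -9*x)
o(24) - 1/(j(z(9, 8), 10) - 127) = 24 - 1/(-9*10 - 127) = 24 - 1/(-90 - 127) = 24 - 1/(-217) = 24 - 1*(-1/217) = 24 + 1/217 = 5209/217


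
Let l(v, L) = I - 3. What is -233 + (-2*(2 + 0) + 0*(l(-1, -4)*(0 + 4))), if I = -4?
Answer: -237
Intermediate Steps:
l(v, L) = -7 (l(v, L) = -4 - 3 = -7)
-233 + (-2*(2 + 0) + 0*(l(-1, -4)*(0 + 4))) = -233 + (-2*(2 + 0) + 0*(-7*(0 + 4))) = -233 + (-2*2 + 0*(-7*4)) = -233 + (-4 + 0*(-28)) = -233 + (-4 + 0) = -233 - 4 = -237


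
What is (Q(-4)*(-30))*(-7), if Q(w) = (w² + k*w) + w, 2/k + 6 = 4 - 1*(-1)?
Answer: 4200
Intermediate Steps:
k = -2 (k = 2/(-6 + (4 - 1*(-1))) = 2/(-6 + (4 + 1)) = 2/(-6 + 5) = 2/(-1) = 2*(-1) = -2)
Q(w) = w² - w (Q(w) = (w² - 2*w) + w = w² - w)
(Q(-4)*(-30))*(-7) = (-4*(-1 - 4)*(-30))*(-7) = (-4*(-5)*(-30))*(-7) = (20*(-30))*(-7) = -600*(-7) = 4200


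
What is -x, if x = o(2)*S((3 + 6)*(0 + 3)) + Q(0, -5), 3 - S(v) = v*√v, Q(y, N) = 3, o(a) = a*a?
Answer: -15 + 324*√3 ≈ 546.18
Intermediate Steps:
o(a) = a²
S(v) = 3 - v^(3/2) (S(v) = 3 - v*√v = 3 - v^(3/2))
x = 15 - 324*√3 (x = 2²*(3 - ((3 + 6)*(0 + 3))^(3/2)) + 3 = 4*(3 - (9*3)^(3/2)) + 3 = 4*(3 - 27^(3/2)) + 3 = 4*(3 - 81*√3) + 3 = (12 - 324*√3) + 3 = 15 - 324*√3 ≈ -546.18)
-x = -(15 - 324*√3) = -15 + 324*√3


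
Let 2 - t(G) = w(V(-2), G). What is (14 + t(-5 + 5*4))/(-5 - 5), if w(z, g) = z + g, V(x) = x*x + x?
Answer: 1/10 ≈ 0.10000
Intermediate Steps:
V(x) = x + x**2 (V(x) = x**2 + x = x + x**2)
w(z, g) = g + z
t(G) = -G (t(G) = 2 - (G - 2*(1 - 2)) = 2 - (G - 2*(-1)) = 2 - (G + 2) = 2 - (2 + G) = 2 + (-2 - G) = -G)
(14 + t(-5 + 5*4))/(-5 - 5) = (14 - (-5 + 5*4))/(-5 - 5) = (14 - (-5 + 20))/(-10) = -(14 - 1*15)/10 = -(14 - 15)/10 = -1/10*(-1) = 1/10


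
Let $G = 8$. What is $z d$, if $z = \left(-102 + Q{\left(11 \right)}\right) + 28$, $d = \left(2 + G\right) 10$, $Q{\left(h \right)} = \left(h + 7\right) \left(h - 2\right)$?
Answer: $8800$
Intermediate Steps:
$Q{\left(h \right)} = \left(-2 + h\right) \left(7 + h\right)$ ($Q{\left(h \right)} = \left(7 + h\right) \left(-2 + h\right) = \left(-2 + h\right) \left(7 + h\right)$)
$d = 100$ ($d = \left(2 + 8\right) 10 = 10 \cdot 10 = 100$)
$z = 88$ ($z = \left(-102 + \left(-14 + 11^{2} + 5 \cdot 11\right)\right) + 28 = \left(-102 + \left(-14 + 121 + 55\right)\right) + 28 = \left(-102 + 162\right) + 28 = 60 + 28 = 88$)
$z d = 88 \cdot 100 = 8800$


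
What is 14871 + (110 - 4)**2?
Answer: 26107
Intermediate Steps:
14871 + (110 - 4)**2 = 14871 + 106**2 = 14871 + 11236 = 26107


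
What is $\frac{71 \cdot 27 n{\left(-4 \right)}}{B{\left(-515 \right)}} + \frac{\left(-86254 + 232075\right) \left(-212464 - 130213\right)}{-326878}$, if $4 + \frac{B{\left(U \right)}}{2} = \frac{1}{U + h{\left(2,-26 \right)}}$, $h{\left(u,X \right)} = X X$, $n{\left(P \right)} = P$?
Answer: $\frac{32332163601903}{210182554} \approx 1.5383 \cdot 10^{5}$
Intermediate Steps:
$h{\left(u,X \right)} = X^{2}$
$B{\left(U \right)} = -8 + \frac{2}{676 + U}$ ($B{\left(U \right)} = -8 + \frac{2}{U + \left(-26\right)^{2}} = -8 + \frac{2}{U + 676} = -8 + \frac{2}{676 + U}$)
$\frac{71 \cdot 27 n{\left(-4 \right)}}{B{\left(-515 \right)}} + \frac{\left(-86254 + 232075\right) \left(-212464 - 130213\right)}{-326878} = \frac{71 \cdot 27 \left(-4\right)}{2 \frac{1}{676 - 515} \left(-2703 - -2060\right)} + \frac{\left(-86254 + 232075\right) \left(-212464 - 130213\right)}{-326878} = \frac{1917 \left(-4\right)}{2 \cdot \frac{1}{161} \left(-2703 + 2060\right)} + 145821 \left(-342677\right) \left(- \frac{1}{326878}\right) = - \frac{7668}{2 \cdot \frac{1}{161} \left(-643\right)} - - \frac{49969502817}{326878} = - \frac{7668}{- \frac{1286}{161}} + \frac{49969502817}{326878} = \left(-7668\right) \left(- \frac{161}{1286}\right) + \frac{49969502817}{326878} = \frac{617274}{643} + \frac{49969502817}{326878} = \frac{32332163601903}{210182554}$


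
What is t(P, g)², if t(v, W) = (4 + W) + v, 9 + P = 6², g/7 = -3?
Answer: 100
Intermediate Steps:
g = -21 (g = 7*(-3) = -21)
P = 27 (P = -9 + 6² = -9 + 36 = 27)
t(v, W) = 4 + W + v
t(P, g)² = (4 - 21 + 27)² = 10² = 100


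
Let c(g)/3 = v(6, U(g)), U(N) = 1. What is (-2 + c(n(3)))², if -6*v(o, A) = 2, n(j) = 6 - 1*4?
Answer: 9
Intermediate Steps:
n(j) = 2 (n(j) = 6 - 4 = 2)
v(o, A) = -⅓ (v(o, A) = -⅙*2 = -⅓)
c(g) = -1 (c(g) = 3*(-⅓) = -1)
(-2 + c(n(3)))² = (-2 - 1)² = (-3)² = 9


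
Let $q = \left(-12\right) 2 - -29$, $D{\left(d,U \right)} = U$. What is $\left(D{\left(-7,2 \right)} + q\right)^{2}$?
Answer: $49$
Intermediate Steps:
$q = 5$ ($q = -24 + 29 = 5$)
$\left(D{\left(-7,2 \right)} + q\right)^{2} = \left(2 + 5\right)^{2} = 7^{2} = 49$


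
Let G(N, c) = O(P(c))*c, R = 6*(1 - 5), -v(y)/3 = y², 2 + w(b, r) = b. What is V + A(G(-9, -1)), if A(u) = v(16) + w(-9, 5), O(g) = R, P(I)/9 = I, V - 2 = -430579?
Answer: -431356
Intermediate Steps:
w(b, r) = -2 + b
V = -430577 (V = 2 - 430579 = -430577)
v(y) = -3*y²
P(I) = 9*I
R = -24 (R = 6*(-4) = -24)
O(g) = -24
G(N, c) = -24*c
A(u) = -779 (A(u) = -3*16² + (-2 - 9) = -3*256 - 11 = -768 - 11 = -779)
V + A(G(-9, -1)) = -430577 - 779 = -431356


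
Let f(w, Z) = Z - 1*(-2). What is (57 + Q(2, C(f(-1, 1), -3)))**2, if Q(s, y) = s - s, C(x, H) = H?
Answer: 3249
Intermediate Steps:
f(w, Z) = 2 + Z (f(w, Z) = Z + 2 = 2 + Z)
Q(s, y) = 0
(57 + Q(2, C(f(-1, 1), -3)))**2 = (57 + 0)**2 = 57**2 = 3249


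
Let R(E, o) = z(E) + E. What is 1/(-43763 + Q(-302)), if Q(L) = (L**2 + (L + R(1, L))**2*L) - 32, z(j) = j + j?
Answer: -1/26951693 ≈ -3.7103e-8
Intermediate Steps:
z(j) = 2*j
R(E, o) = 3*E (R(E, o) = 2*E + E = 3*E)
Q(L) = -32 + L**2 + L*(3 + L)**2 (Q(L) = (L**2 + (L + 3*1)**2*L) - 32 = (L**2 + (L + 3)**2*L) - 32 = (L**2 + (3 + L)**2*L) - 32 = (L**2 + L*(3 + L)**2) - 32 = -32 + L**2 + L*(3 + L)**2)
1/(-43763 + Q(-302)) = 1/(-43763 + (-32 + (-302)**2 - 302*(3 - 302)**2)) = 1/(-43763 + (-32 + 91204 - 302*(-299)**2)) = 1/(-43763 + (-32 + 91204 - 302*89401)) = 1/(-43763 + (-32 + 91204 - 26999102)) = 1/(-43763 - 26907930) = 1/(-26951693) = -1/26951693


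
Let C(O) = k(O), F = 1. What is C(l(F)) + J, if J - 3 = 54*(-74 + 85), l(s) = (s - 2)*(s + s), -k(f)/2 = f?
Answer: 601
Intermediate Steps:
k(f) = -2*f
l(s) = 2*s*(-2 + s) (l(s) = (-2 + s)*(2*s) = 2*s*(-2 + s))
C(O) = -2*O
J = 597 (J = 3 + 54*(-74 + 85) = 3 + 54*11 = 3 + 594 = 597)
C(l(F)) + J = -4*(-2 + 1) + 597 = -4*(-1) + 597 = -2*(-2) + 597 = 4 + 597 = 601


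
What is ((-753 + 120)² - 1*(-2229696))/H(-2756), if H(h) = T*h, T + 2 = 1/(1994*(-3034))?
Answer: 3978323162865/8336619577 ≈ 477.21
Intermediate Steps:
T = -12099593/6049796 (T = -2 + 1/(1994*(-3034)) = -2 + (1/1994)*(-1/3034) = -2 - 1/6049796 = -12099593/6049796 ≈ -2.0000)
H(h) = -12099593*h/6049796
((-753 + 120)² - 1*(-2229696))/H(-2756) = ((-753 + 120)² - 1*(-2229696))/((-12099593/6049796*(-2756))) = ((-633)² + 2229696)/(8336619577/1512449) = (400689 + 2229696)*(1512449/8336619577) = 2630385*(1512449/8336619577) = 3978323162865/8336619577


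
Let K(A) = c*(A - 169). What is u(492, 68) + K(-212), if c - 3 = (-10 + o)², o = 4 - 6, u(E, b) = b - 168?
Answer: -56107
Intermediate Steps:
u(E, b) = -168 + b
o = -2
c = 147 (c = 3 + (-10 - 2)² = 3 + (-12)² = 3 + 144 = 147)
K(A) = -24843 + 147*A (K(A) = 147*(A - 169) = 147*(-169 + A) = -24843 + 147*A)
u(492, 68) + K(-212) = (-168 + 68) + (-24843 + 147*(-212)) = -100 + (-24843 - 31164) = -100 - 56007 = -56107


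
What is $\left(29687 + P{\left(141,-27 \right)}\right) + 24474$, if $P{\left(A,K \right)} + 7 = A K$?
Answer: $50347$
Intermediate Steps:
$P{\left(A,K \right)} = -7 + A K$
$\left(29687 + P{\left(141,-27 \right)}\right) + 24474 = \left(29687 + \left(-7 + 141 \left(-27\right)\right)\right) + 24474 = \left(29687 - 3814\right) + 24474 = 25873 + 24474 = 50347$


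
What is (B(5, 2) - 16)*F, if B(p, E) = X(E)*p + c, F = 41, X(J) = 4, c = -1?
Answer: 123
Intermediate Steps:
B(p, E) = -1 + 4*p (B(p, E) = 4*p - 1 = -1 + 4*p)
(B(5, 2) - 16)*F = ((-1 + 4*5) - 16)*41 = ((-1 + 20) - 16)*41 = (19 - 16)*41 = 3*41 = 123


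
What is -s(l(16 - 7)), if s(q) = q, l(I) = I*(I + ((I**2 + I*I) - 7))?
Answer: -1476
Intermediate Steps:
l(I) = I*(-7 + I + 2*I**2) (l(I) = I*(I + ((I**2 + I**2) - 7)) = I*(I + (2*I**2 - 7)) = I*(I + (-7 + 2*I**2)) = I*(-7 + I + 2*I**2))
-s(l(16 - 7)) = -(16 - 7)*(-7 + (16 - 7) + 2*(16 - 7)**2) = -9*(-7 + 9 + 2*9**2) = -9*(-7 + 9 + 2*81) = -9*(-7 + 9 + 162) = -9*164 = -1*1476 = -1476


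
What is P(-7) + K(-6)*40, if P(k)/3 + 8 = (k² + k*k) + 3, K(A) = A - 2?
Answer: -41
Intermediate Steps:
K(A) = -2 + A
P(k) = -15 + 6*k² (P(k) = -24 + 3*((k² + k*k) + 3) = -24 + 3*((k² + k²) + 3) = -24 + 3*(2*k² + 3) = -24 + 3*(3 + 2*k²) = -24 + (9 + 6*k²) = -15 + 6*k²)
P(-7) + K(-6)*40 = (-15 + 6*(-7)²) + (-2 - 6)*40 = (-15 + 6*49) - 8*40 = (-15 + 294) - 320 = 279 - 320 = -41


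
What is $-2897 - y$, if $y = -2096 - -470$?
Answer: $-1271$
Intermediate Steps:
$y = -1626$ ($y = -2096 + 470 = -1626$)
$-2897 - y = -2897 - -1626 = -2897 + 1626 = -1271$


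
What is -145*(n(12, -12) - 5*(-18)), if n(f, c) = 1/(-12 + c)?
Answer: -313055/24 ≈ -13044.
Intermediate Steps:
-145*(n(12, -12) - 5*(-18)) = -145*(1/(-12 - 12) - 5*(-18)) = -145*(1/(-24) + 90) = -145*(-1/24 + 90) = -145*2159/24 = -313055/24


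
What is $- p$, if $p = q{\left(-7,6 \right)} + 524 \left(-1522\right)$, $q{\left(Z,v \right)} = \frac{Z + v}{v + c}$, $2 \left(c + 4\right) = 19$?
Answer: $\frac{18343146}{23} \approx 7.9753 \cdot 10^{5}$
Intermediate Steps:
$c = \frac{11}{2}$ ($c = -4 + \frac{1}{2} \cdot 19 = -4 + \frac{19}{2} = \frac{11}{2} \approx 5.5$)
$q{\left(Z,v \right)} = \frac{Z + v}{\frac{11}{2} + v}$ ($q{\left(Z,v \right)} = \frac{Z + v}{v + \frac{11}{2}} = \frac{Z + v}{\frac{11}{2} + v}$)
$p = - \frac{18343146}{23}$ ($p = \frac{2 \left(-7 + 6\right)}{11 + 2 \cdot 6} + 524 \left(-1522\right) = 2 \frac{1}{11 + 12} \left(-1\right) - 797528 = 2 \cdot \frac{1}{23} \left(-1\right) - 797528 = - \frac{2}{23} - 797528 = - \frac{18343146}{23} \approx -7.9753 \cdot 10^{5}$)
$- p = \left(-1\right) \left(- \frac{18343146}{23}\right) = \frac{18343146}{23}$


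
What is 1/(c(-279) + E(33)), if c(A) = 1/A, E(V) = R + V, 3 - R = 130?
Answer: -279/26227 ≈ -0.010638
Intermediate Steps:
R = -127 (R = 3 - 1*130 = 3 - 130 = -127)
E(V) = -127 + V
1/(c(-279) + E(33)) = 1/(1/(-279) + (-127 + 33)) = 1/(-1/279 - 94) = 1/(-26227/279) = -279/26227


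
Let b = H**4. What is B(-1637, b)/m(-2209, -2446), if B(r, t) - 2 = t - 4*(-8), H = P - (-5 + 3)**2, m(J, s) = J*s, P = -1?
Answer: 659/5403214 ≈ 0.00012196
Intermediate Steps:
H = -5 (H = -1 - (-5 + 3)**2 = -1 - 1*(-2)**2 = -1 - 1*4 = -1 - 4 = -5)
b = 625 (b = (-5)**4 = 625)
B(r, t) = 34 + t (B(r, t) = 2 + (t - 4*(-8)) = 2 + (t + 32) = 2 + (32 + t) = 34 + t)
B(-1637, b)/m(-2209, -2446) = (34 + 625)/((-2209*(-2446))) = 659/5403214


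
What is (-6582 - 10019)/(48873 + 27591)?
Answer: -16601/76464 ≈ -0.21711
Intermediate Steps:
(-6582 - 10019)/(48873 + 27591) = -16601/76464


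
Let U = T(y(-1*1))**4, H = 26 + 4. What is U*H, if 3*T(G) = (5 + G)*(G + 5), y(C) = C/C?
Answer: 622080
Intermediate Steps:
y(C) = 1
H = 30
T(G) = (5 + G)**2/3 (T(G) = ((5 + G)*(G + 5))/3 = ((5 + G)*(5 + G))/3 = (5 + G)**2/3)
U = 20736 (U = ((5 + 1)**2/3)**4 = ((1/3)*6**2)**4 = ((1/3)*36)**4 = 12**4 = 20736)
U*H = 20736*30 = 622080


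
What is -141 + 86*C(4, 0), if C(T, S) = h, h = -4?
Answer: -485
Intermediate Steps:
C(T, S) = -4
-141 + 86*C(4, 0) = -141 + 86*(-4) = -141 - 344 = -485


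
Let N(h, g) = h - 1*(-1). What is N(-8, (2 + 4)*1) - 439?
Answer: -446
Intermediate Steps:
N(h, g) = 1 + h (N(h, g) = h + 1 = 1 + h)
N(-8, (2 + 4)*1) - 439 = (1 - 8) - 439 = -7 - 439 = -446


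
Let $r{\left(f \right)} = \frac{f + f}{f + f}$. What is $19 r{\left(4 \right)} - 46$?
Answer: $-27$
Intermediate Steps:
$r{\left(f \right)} = 1$ ($r{\left(f \right)} = \frac{2 f}{2 f} = 2 f \frac{1}{2 f} = 1$)
$19 r{\left(4 \right)} - 46 = 19 \cdot 1 - 46 = 19 - 46 = -27$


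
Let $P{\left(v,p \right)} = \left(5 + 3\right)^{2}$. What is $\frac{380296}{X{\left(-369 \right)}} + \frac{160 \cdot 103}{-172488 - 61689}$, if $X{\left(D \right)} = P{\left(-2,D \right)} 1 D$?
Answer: $- \frac{3726907003}{230430168} \approx -16.174$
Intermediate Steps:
$P{\left(v,p \right)} = 64$ ($P{\left(v,p \right)} = 8^{2} = 64$)
$X{\left(D \right)} = 64 D$ ($X{\left(D \right)} = 64 \cdot 1 D = 64 D$)
$\frac{380296}{X{\left(-369 \right)}} + \frac{160 \cdot 103}{-172488 - 61689} = \frac{380296}{64 \left(-369\right)} + \frac{160 \cdot 103}{-172488 - 61689} = \frac{380296}{-23616} + \frac{16480}{-172488 - 61689} = 380296 \left(- \frac{1}{23616}\right) + \frac{16480}{-234177} = - \frac{47537}{2952} + 16480 \left(- \frac{1}{234177}\right) = - \frac{47537}{2952} - \frac{16480}{234177} = - \frac{3726907003}{230430168}$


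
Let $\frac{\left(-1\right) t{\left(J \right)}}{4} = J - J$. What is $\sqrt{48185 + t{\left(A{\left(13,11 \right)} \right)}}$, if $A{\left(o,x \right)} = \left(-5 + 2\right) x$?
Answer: $\sqrt{48185} \approx 219.51$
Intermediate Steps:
$A{\left(o,x \right)} = - 3 x$
$t{\left(J \right)} = 0$ ($t{\left(J \right)} = - 4 \left(J - J\right) = \left(-4\right) 0 = 0$)
$\sqrt{48185 + t{\left(A{\left(13,11 \right)} \right)}} = \sqrt{48185 + 0} = \sqrt{48185}$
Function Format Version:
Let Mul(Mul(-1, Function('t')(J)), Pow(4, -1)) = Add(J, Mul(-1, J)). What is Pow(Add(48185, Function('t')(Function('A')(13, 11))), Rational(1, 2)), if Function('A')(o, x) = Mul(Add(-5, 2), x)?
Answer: Pow(48185, Rational(1, 2)) ≈ 219.51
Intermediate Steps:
Function('A')(o, x) = Mul(-3, x)
Function('t')(J) = 0 (Function('t')(J) = Mul(-4, Add(J, Mul(-1, J))) = Mul(-4, 0) = 0)
Pow(Add(48185, Function('t')(Function('A')(13, 11))), Rational(1, 2)) = Pow(Add(48185, 0), Rational(1, 2)) = Pow(48185, Rational(1, 2))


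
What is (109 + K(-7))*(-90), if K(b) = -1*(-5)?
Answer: -10260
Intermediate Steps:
K(b) = 5
(109 + K(-7))*(-90) = (109 + 5)*(-90) = 114*(-90) = -10260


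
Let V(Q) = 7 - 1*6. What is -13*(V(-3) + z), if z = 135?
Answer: -1768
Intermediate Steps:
V(Q) = 1 (V(Q) = 7 - 6 = 1)
-13*(V(-3) + z) = -13*(1 + 135) = -13*136 = -1768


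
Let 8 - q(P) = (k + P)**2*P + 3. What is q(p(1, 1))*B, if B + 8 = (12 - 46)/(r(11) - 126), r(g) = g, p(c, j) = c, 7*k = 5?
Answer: -89486/5635 ≈ -15.880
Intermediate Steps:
k = 5/7 (k = (1/7)*5 = 5/7 ≈ 0.71429)
B = -886/115 (B = -8 + (12 - 46)/(11 - 126) = -8 - 34/(-115) = -8 - 34*(-1/115) = -8 + 34/115 = -886/115 ≈ -7.7043)
q(P) = 5 - P*(5/7 + P)**2 (q(P) = 8 - ((5/7 + P)**2*P + 3) = 8 - (P*(5/7 + P)**2 + 3) = 8 - (3 + P*(5/7 + P)**2) = 8 + (-3 - P*(5/7 + P)**2) = 5 - P*(5/7 + P)**2)
q(p(1, 1))*B = (5 - 1/49*1*(5 + 7*1)**2)*(-886/115) = (5 - 1/49*1*(5 + 7)**2)*(-886/115) = (5 - 1/49*1*12**2)*(-886/115) = (5 - 1/49*1*144)*(-886/115) = (5 - 144/49)*(-886/115) = (101/49)*(-886/115) = -89486/5635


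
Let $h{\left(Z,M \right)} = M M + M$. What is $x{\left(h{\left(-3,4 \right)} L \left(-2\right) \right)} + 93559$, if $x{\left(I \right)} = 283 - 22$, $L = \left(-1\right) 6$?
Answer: $93820$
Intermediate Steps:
$h{\left(Z,M \right)} = M + M^{2}$ ($h{\left(Z,M \right)} = M^{2} + M = M + M^{2}$)
$L = -6$
$x{\left(I \right)} = 261$
$x{\left(h{\left(-3,4 \right)} L \left(-2\right) \right)} + 93559 = 261 + 93559 = 93820$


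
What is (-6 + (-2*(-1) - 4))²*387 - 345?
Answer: 24423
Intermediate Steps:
(-6 + (-2*(-1) - 4))²*387 - 345 = (-6 + (2 - 4))²*387 - 345 = (-6 - 2)²*387 - 345 = (-8)²*387 - 345 = 64*387 - 345 = 24768 - 345 = 24423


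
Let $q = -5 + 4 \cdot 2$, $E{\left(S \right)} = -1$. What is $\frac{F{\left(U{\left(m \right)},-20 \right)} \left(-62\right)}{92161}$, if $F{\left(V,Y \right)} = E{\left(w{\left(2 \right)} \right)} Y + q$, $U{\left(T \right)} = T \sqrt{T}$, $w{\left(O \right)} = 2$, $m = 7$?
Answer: $- \frac{62}{4007} \approx -0.015473$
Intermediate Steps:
$U{\left(T \right)} = T^{\frac{3}{2}}$
$q = 3$ ($q = -5 + 8 = 3$)
$F{\left(V,Y \right)} = 3 - Y$ ($F{\left(V,Y \right)} = - Y + 3 = 3 - Y$)
$\frac{F{\left(U{\left(m \right)},-20 \right)} \left(-62\right)}{92161} = \frac{\left(3 - -20\right) \left(-62\right)}{92161} = \left(3 + 20\right) \left(-62\right) \frac{1}{92161} = 23 \left(-62\right) \frac{1}{92161} = \left(-1426\right) \frac{1}{92161} = - \frac{62}{4007}$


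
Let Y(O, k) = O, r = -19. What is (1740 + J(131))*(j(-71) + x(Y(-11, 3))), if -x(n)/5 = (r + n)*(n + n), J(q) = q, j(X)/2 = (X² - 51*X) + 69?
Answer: 26497102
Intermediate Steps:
j(X) = 138 - 102*X + 2*X² (j(X) = 2*((X² - 51*X) + 69) = 2*(69 + X² - 51*X) = 138 - 102*X + 2*X²)
x(n) = -10*n*(-19 + n) (x(n) = -5*(-19 + n)*(n + n) = -5*(-19 + n)*2*n = -10*n*(-19 + n))
(1740 + J(131))*(j(-71) + x(Y(-11, 3))) = (1740 + 131)*((138 - 102*(-71) + 2*(-71)²) + 10*(-11)*(19 - 1*(-11))) = 1871*((138 + 7242 + 2*5041) + 10*(-11)*(19 + 11)) = 1871*((138 + 7242 + 10082) + 10*(-11)*30) = 1871*(17462 - 3300) = 1871*14162 = 26497102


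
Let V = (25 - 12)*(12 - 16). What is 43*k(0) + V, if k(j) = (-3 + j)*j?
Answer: -52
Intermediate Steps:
k(j) = j*(-3 + j)
V = -52 (V = 13*(-4) = -52)
43*k(0) + V = 43*(0*(-3 + 0)) - 52 = 43*(0*(-3)) - 52 = 43*0 - 52 = 0 - 52 = -52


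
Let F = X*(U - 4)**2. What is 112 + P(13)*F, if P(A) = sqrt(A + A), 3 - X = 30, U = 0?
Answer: 112 - 432*sqrt(26) ≈ -2090.8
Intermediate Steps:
X = -27 (X = 3 - 1*30 = 3 - 30 = -27)
P(A) = sqrt(2)*sqrt(A) (P(A) = sqrt(2*A) = sqrt(2)*sqrt(A))
F = -432 (F = -27*(0 - 4)**2 = -27*(-4)**2 = -27*16 = -432)
112 + P(13)*F = 112 + (sqrt(2)*sqrt(13))*(-432) = 112 + sqrt(26)*(-432) = 112 - 432*sqrt(26)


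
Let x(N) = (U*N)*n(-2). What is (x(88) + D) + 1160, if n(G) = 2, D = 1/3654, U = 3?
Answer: 6167953/3654 ≈ 1688.0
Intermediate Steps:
D = 1/3654 ≈ 0.00027367
x(N) = 6*N (x(N) = (3*N)*2 = 6*N)
(x(88) + D) + 1160 = (6*88 + 1/3654) + 1160 = (528 + 1/3654) + 1160 = 1929313/3654 + 1160 = 6167953/3654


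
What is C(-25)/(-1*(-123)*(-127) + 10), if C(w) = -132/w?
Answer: -132/390275 ≈ -0.00033822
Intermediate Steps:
C(-25)/(-1*(-123)*(-127) + 10) = (-132/(-25))/(-1*(-123)*(-127) + 10) = (-132*(-1/25))/(123*(-127) + 10) = 132/(25*(-15621 + 10)) = (132/25)/(-15611) = (132/25)*(-1/15611) = -132/390275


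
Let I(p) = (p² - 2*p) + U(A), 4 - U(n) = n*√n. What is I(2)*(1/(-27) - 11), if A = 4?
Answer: 1192/27 ≈ 44.148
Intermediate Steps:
U(n) = 4 - n^(3/2) (U(n) = 4 - n*√n = 4 - n^(3/2))
I(p) = -4 + p² - 2*p (I(p) = (p² - 2*p) + (4 - 4^(3/2)) = (p² - 2*p) + (4 - 1*8) = (p² - 2*p) + (4 - 8) = (p² - 2*p) - 4 = -4 + p² - 2*p)
I(2)*(1/(-27) - 11) = (-4 + 2² - 2*2)*(1/(-27) - 11) = (-4 + 4 - 4)*(-1/27 - 11) = -4*(-298/27) = 1192/27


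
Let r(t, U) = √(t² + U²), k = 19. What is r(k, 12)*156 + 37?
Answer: 37 + 156*√505 ≈ 3542.7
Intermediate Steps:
r(t, U) = √(U² + t²)
r(k, 12)*156 + 37 = √(12² + 19²)*156 + 37 = √(144 + 361)*156 + 37 = √505*156 + 37 = 156*√505 + 37 = 37 + 156*√505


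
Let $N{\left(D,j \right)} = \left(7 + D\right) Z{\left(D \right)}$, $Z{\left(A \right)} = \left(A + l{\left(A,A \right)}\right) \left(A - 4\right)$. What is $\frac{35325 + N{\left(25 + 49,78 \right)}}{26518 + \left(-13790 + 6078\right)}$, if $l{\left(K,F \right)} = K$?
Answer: $\frac{874485}{18806} \approx 46.5$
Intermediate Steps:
$Z{\left(A \right)} = 2 A \left(-4 + A\right)$ ($Z{\left(A \right)} = \left(A + A\right) \left(A - 4\right) = 2 A \left(-4 + A\right)$)
$N{\left(D,j \right)} = 2 D \left(-4 + D\right) \left(7 + D\right)$ ($N{\left(D,j \right)} = \left(7 + D\right) 2 D \left(-4 + D\right) = 2 D \left(-4 + D\right) \left(7 + D\right)$)
$\frac{35325 + N{\left(25 + 49,78 \right)}}{26518 + \left(-13790 + 6078\right)} = \frac{35325 + 2 \left(25 + 49\right) \left(-4 + \left(25 + 49\right)\right) \left(7 + \left(25 + 49\right)\right)}{26518 + \left(-13790 + 6078\right)} = \frac{35325 + 2 \cdot 74 \left(-4 + 74\right) \left(7 + 74\right)}{26518 - 7712} = \frac{35325 + 2 \cdot 74 \cdot 70 \cdot 81}{18806} = \left(35325 + 839160\right) \frac{1}{18806} = 874485 \cdot \frac{1}{18806} = \frac{874485}{18806}$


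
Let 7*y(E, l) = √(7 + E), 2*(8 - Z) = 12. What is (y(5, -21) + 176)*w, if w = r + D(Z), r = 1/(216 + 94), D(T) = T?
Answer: 54648/155 + 621*√3/1085 ≈ 353.56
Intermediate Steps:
Z = 2 (Z = 8 - ½*12 = 8 - 6 = 2)
r = 1/310 ≈ 0.0032258
y(E, l) = √(7 + E)/7
w = 621/310 (w = 1/310 + 2 = 621/310 ≈ 2.0032)
(y(5, -21) + 176)*w = (√(7 + 5)/7 + 176)*(621/310) = (√12/7 + 176)*(621/310) = ((2*√3)/7 + 176)*(621/310) = (2*√3/7 + 176)*(621/310) = (176 + 2*√3/7)*(621/310) = 54648/155 + 621*√3/1085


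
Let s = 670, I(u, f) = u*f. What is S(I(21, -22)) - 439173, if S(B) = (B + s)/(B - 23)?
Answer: -212999113/485 ≈ -4.3917e+5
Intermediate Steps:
I(u, f) = f*u
S(B) = (670 + B)/(-23 + B) (S(B) = (B + 670)/(B - 23) = (670 + B)/(-23 + B))
S(I(21, -22)) - 439173 = (670 - 22*21)/(-23 - 22*21) - 439173 = (670 - 462)/(-23 - 462) - 439173 = 208/(-485) - 439173 = -1/485*208 - 439173 = -208/485 - 439173 = -212999113/485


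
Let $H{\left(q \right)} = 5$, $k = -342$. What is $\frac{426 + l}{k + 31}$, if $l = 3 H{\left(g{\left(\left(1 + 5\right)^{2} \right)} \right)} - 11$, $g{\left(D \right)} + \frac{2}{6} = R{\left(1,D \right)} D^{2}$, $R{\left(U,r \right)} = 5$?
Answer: $- \frac{430}{311} \approx -1.3826$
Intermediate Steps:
$g{\left(D \right)} = - \frac{1}{3} + 5 D^{2}$
$l = 4$ ($l = 3 \cdot 5 - 11 = 15 - 11 = 4$)
$\frac{426 + l}{k + 31} = \frac{426 + 4}{-342 + 31} = \frac{430}{-311} = 430 \left(- \frac{1}{311}\right) = - \frac{430}{311}$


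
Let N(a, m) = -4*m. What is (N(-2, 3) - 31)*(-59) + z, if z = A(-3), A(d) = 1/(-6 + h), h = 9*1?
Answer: 7612/3 ≈ 2537.3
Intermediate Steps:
h = 9
A(d) = 1/3 (A(d) = 1/(-6 + 9) = 1/3)
z = 1/3 ≈ 0.33333
(N(-2, 3) - 31)*(-59) + z = (-4*3 - 31)*(-59) + 1/3 = (-12 - 31)*(-59) + 1/3 = -43*(-59) + 1/3 = 2537 + 1/3 = 7612/3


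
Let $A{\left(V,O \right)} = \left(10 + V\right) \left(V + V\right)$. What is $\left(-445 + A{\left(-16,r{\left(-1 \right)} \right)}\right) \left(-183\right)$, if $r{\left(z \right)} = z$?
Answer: $46299$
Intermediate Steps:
$A{\left(V,O \right)} = 2 V \left(10 + V\right)$ ($A{\left(V,O \right)} = \left(10 + V\right) 2 V = 2 V \left(10 + V\right)$)
$\left(-445 + A{\left(-16,r{\left(-1 \right)} \right)}\right) \left(-183\right) = \left(-445 + 2 \left(-16\right) \left(10 - 16\right)\right) \left(-183\right) = \left(-445 + 2 \left(-16\right) \left(-6\right)\right) \left(-183\right) = \left(-445 + 192\right) \left(-183\right) = \left(-253\right) \left(-183\right) = 46299$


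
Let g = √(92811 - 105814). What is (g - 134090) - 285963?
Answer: -420053 + I*√13003 ≈ -4.2005e+5 + 114.03*I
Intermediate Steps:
g = I*√13003 (g = √(-13003) = I*√13003 ≈ 114.03*I)
(g - 134090) - 285963 = (I*√13003 - 134090) - 285963 = (-134090 + I*√13003) - 285963 = -420053 + I*√13003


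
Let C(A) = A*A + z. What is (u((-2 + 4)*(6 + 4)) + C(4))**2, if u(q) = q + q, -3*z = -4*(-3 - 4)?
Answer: 19600/9 ≈ 2177.8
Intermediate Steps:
z = -28/3 (z = -(-4)*(-3 - 4)/3 = -(-4)*(-7)/3 = -1/3*28 = -28/3 ≈ -9.3333)
C(A) = -28/3 + A**2 (C(A) = A*A - 28/3 = A**2 - 28/3 = -28/3 + A**2)
u(q) = 2*q
(u((-2 + 4)*(6 + 4)) + C(4))**2 = (2*((-2 + 4)*(6 + 4)) + (-28/3 + 4**2))**2 = (2*(2*10) + (-28/3 + 16))**2 = (2*20 + 20/3)**2 = (40 + 20/3)**2 = (140/3)**2 = 19600/9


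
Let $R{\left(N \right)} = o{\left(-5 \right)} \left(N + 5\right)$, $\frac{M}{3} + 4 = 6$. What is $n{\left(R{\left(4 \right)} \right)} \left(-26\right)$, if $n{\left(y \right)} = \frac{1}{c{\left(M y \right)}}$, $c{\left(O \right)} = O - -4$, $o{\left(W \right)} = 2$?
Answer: $- \frac{13}{56} \approx -0.23214$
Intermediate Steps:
$M = 6$ ($M = -12 + 3 \cdot 6 = -12 + 18 = 6$)
$c{\left(O \right)} = 4 + O$ ($c{\left(O \right)} = O + 4 = 4 + O$)
$R{\left(N \right)} = 10 + 2 N$ ($R{\left(N \right)} = 2 \left(N + 5\right) = 2 \left(5 + N\right) = 10 + 2 N$)
$n{\left(y \right)} = \frac{1}{4 + 6 y}$
$n{\left(R{\left(4 \right)} \right)} \left(-26\right) = \frac{1}{2 \left(2 + 3 \left(10 + 2 \cdot 4\right)\right)} \left(-26\right) = \frac{1}{2 \left(2 + 3 \left(10 + 8\right)\right)} \left(-26\right) = \frac{1}{2 \left(2 + 3 \cdot 18\right)} \left(-26\right) = \frac{1}{2 \left(2 + 54\right)} \left(-26\right) = \frac{1}{2 \cdot 56} \left(-26\right) = \frac{1}{2} \cdot \frac{1}{56} \left(-26\right) = \frac{1}{112} \left(-26\right) = - \frac{13}{56}$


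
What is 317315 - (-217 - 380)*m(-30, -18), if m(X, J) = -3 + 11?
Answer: 322091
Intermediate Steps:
m(X, J) = 8
317315 - (-217 - 380)*m(-30, -18) = 317315 - (-217 - 380)*8 = 317315 - (-597)*8 = 317315 - 1*(-4776) = 317315 + 4776 = 322091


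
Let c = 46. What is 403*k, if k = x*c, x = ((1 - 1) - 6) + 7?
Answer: 18538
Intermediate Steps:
x = 1 (x = (0 - 6) + 7 = -6 + 7 = 1)
k = 46 (k = 1*46 = 46)
403*k = 403*46 = 18538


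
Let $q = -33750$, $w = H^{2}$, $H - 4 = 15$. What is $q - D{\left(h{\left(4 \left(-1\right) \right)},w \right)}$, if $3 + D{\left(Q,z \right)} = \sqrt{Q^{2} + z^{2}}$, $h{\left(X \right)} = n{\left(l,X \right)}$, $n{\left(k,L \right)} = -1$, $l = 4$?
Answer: $-33747 - \sqrt{130322} \approx -34108.0$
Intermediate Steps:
$H = 19$ ($H = 4 + 15 = 19$)
$h{\left(X \right)} = -1$
$w = 361$ ($w = 19^{2} = 361$)
$D{\left(Q,z \right)} = -3 + \sqrt{Q^{2} + z^{2}}$
$q - D{\left(h{\left(4 \left(-1\right) \right)},w \right)} = -33750 - \left(-3 + \sqrt{\left(-1\right)^{2} + 361^{2}}\right) = -33750 - \left(-3 + \sqrt{1 + 130321}\right) = -33750 - \left(-3 + \sqrt{130322}\right) = -33750 + \left(3 - \sqrt{130322}\right) = -33747 - \sqrt{130322}$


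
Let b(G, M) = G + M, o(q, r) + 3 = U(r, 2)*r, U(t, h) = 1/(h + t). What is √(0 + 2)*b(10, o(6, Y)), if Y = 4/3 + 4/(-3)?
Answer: 7*√2 ≈ 9.8995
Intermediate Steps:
Y = 0 (Y = 4*(⅓) + 4*(-⅓) = 4/3 - 4/3 = 0)
o(q, r) = -3 + r/(2 + r)
√(0 + 2)*b(10, o(6, Y)) = √(0 + 2)*(10 + 2*(-3 - 1*0)/(2 + 0)) = √2*(10 + 2*(-3 + 0)/2) = √2*(10 + 2*(½)*(-3)) = √2*(10 - 3) = √2*7 = 7*√2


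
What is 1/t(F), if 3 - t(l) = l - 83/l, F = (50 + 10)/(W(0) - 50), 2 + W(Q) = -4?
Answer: -210/15413 ≈ -0.013625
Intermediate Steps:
W(Q) = -6 (W(Q) = -2 - 4 = -6)
F = -15/14 (F = (50 + 10)/(-6 - 50) = 60/(-56) = 60*(-1/56) = -15/14 ≈ -1.0714)
t(l) = 3 - l + 83/l (t(l) = 3 - (l - 83/l) = 3 + (-l + 83/l) = 3 - l + 83/l)
1/t(F) = 1/(3 - 1*(-15/14) + 83/(-15/14)) = 1/(3 + 15/14 + 83*(-14/15)) = 1/(3 + 15/14 - 1162/15) = 1/(-15413/210) = -210/15413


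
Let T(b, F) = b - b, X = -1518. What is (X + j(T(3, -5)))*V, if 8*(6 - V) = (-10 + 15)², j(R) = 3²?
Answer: -34707/8 ≈ -4338.4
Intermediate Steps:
T(b, F) = 0
j(R) = 9
V = 23/8 (V = 6 - (-10 + 15)²/8 = 6 - ⅛*5² = 6 - ⅛*25 = 6 - 25/8 = 23/8 ≈ 2.8750)
(X + j(T(3, -5)))*V = (-1518 + 9)*(23/8) = -1509*23/8 = -34707/8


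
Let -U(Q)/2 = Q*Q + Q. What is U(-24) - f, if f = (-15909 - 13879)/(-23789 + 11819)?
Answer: -6622334/5985 ≈ -1106.5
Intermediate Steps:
U(Q) = -2*Q - 2*Q**2 (U(Q) = -2*(Q*Q + Q) = -2*(Q**2 + Q) = -2*(Q + Q**2) = -2*Q - 2*Q**2)
f = 14894/5985 (f = -29788/(-11970) = -29788*(-1/11970) = 14894/5985 ≈ 2.4886)
U(-24) - f = -2*(-24)*(1 - 24) - 1*14894/5985 = -2*(-24)*(-23) - 14894/5985 = -1104 - 14894/5985 = -6622334/5985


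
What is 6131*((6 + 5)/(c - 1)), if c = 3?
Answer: 67441/2 ≈ 33721.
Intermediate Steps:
6131*((6 + 5)/(c - 1)) = 6131*((6 + 5)/(3 - 1)) = 6131*(11/2) = 67441/2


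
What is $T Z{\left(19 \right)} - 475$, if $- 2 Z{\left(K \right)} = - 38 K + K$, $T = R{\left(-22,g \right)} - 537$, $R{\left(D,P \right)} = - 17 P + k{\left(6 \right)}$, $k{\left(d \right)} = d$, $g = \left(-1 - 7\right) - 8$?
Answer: $- \frac{183027}{2} \approx -91514.0$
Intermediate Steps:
$g = -16$ ($g = -8 - 8 = -16$)
$R{\left(D,P \right)} = 6 - 17 P$ ($R{\left(D,P \right)} = - 17 P + 6 = 6 - 17 P$)
$T = -259$ ($T = \left(6 - -272\right) - 537 = \left(6 + 272\right) - 537 = 278 - 537 = -259$)
$Z{\left(K \right)} = \frac{37 K}{2}$ ($Z{\left(K \right)} = - \frac{- 38 K + K}{2} = - \frac{\left(-37\right) K}{2} = \frac{37 K}{2}$)
$T Z{\left(19 \right)} - 475 = - 259 \cdot \frac{37}{2} \cdot 19 - 475 = \left(-259\right) \frac{703}{2} - 475 = - \frac{182077}{2} - 475 = - \frac{183027}{2}$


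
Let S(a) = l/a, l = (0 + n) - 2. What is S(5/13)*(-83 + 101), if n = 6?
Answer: 936/5 ≈ 187.20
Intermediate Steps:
l = 4 (l = (0 + 6) - 2 = 6 - 2 = 4)
S(a) = 4/a
S(5/13)*(-83 + 101) = (4/((5/13)))*(-83 + 101) = (4/((5*(1/13))))*18 = (4/(5/13))*18 = (4*(13/5))*18 = (52/5)*18 = 936/5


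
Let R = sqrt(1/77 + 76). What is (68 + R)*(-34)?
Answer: -2312 - 34*sqrt(450681)/77 ≈ -2608.4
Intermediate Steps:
R = sqrt(450681)/77 (R = sqrt(1/77 + 76) = sqrt(5853/77) = sqrt(450681)/77 ≈ 8.7185)
(68 + R)*(-34) = (68 + sqrt(450681)/77)*(-34) = -2312 - 34*sqrt(450681)/77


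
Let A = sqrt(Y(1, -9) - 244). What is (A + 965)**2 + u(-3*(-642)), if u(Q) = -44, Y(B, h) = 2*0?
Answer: 930937 + 3860*I*sqrt(61) ≈ 9.3094e+5 + 30148.0*I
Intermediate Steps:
Y(B, h) = 0
A = 2*I*sqrt(61) (A = sqrt(0 - 244) = sqrt(-244) = 2*I*sqrt(61) ≈ 15.62*I)
(A + 965)**2 + u(-3*(-642)) = (2*I*sqrt(61) + 965)**2 - 44 = (965 + 2*I*sqrt(61))**2 - 44 = -44 + (965 + 2*I*sqrt(61))**2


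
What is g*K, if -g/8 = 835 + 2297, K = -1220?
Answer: 30568320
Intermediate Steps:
g = -25056 (g = -8*(835 + 2297) = -8*3132 = -25056)
g*K = -25056*(-1220) = 30568320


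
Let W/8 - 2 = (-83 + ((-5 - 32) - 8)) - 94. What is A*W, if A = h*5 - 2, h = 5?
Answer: -40480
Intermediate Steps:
W = -1760 (W = 16 + 8*((-83 + ((-5 - 32) - 8)) - 94) = 16 + 8*((-83 + (-37 - 8)) - 94) = 16 + 8*((-83 - 45) - 94) = 16 + 8*(-128 - 94) = 16 + 8*(-222) = 16 - 1776 = -1760)
A = 23 (A = 5*5 - 2 = 25 - 2 = 23)
A*W = 23*(-1760) = -40480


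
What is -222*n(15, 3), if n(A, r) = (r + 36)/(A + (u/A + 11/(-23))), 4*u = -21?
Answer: -1327560/2173 ≈ -610.93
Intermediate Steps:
u = -21/4 (u = (1/4)*(-21) = -21/4 ≈ -5.2500)
n(A, r) = (36 + r)/(-11/23 + A - 21/(4*A)) (n(A, r) = (r + 36)/(A + (-21/(4*A) + 11/(-23))) = (36 + r)/(A + (-21/(4*A) + 11*(-1/23))) = (36 + r)/(A + (-21/(4*A) - 11/23)) = (36 + r)/(A + (-11/23 - 21/(4*A))) = (36 + r)/(-11/23 + A - 21/(4*A)))
-222*n(15, 3) = -20424*15*(36 + 3)/(-483 - 44*15 + 92*15**2) = -20424*15*39/(-483 - 660 + 92*225) = -20424*15*39/(-483 - 660 + 20700) = -20424*15*39/19557 = -222*5980/2173 = -1327560/2173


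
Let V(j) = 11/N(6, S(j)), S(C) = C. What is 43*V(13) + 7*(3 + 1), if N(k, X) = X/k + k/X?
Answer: 42634/205 ≈ 207.97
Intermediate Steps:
V(j) = 11/(6/j + j/6) (V(j) = 11/(j/6 + 6/j) = 11/(6/j + j/6))
43*V(13) + 7*(3 + 1) = 43*(66*13/(36 + 13**2)) + 7*(3 + 1) = 43*(66*13/(36 + 169)) + 7*4 = 43*(66*13/205) + 28 = 43*(66*13*(1/205)) + 28 = 43*(858/205) + 28 = 36894/205 + 28 = 42634/205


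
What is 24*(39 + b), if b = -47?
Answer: -192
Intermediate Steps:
24*(39 + b) = 24*(39 - 47) = 24*(-8) = -192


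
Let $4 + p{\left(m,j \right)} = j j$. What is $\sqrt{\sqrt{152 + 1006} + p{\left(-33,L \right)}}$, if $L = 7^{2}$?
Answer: $\sqrt{2397 + \sqrt{1158}} \approx 49.305$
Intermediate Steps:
$L = 49$
$p{\left(m,j \right)} = -4 + j^{2}$ ($p{\left(m,j \right)} = -4 + j j = -4 + j^{2}$)
$\sqrt{\sqrt{152 + 1006} + p{\left(-33,L \right)}} = \sqrt{\sqrt{152 + 1006} - \left(4 - 49^{2}\right)} = \sqrt{\sqrt{1158} + \left(-4 + 2401\right)} = \sqrt{\sqrt{1158} + 2397} = \sqrt{2397 + \sqrt{1158}}$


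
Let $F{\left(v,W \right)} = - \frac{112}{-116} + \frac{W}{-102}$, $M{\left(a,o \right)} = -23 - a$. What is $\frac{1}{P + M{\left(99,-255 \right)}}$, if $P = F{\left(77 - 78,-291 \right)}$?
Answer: $- \frac{986}{116527} \approx -0.0084616$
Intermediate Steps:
$F{\left(v,W \right)} = \frac{28}{29} - \frac{W}{102}$ ($F{\left(v,W \right)} = \left(-112\right) \left(- \frac{1}{116}\right) + W \left(- \frac{1}{102}\right) = \frac{28}{29} - \frac{W}{102}$)
$P = \frac{3765}{986}$ ($P = \frac{28}{29} - - \frac{97}{34} = \frac{28}{29} + \frac{97}{34} = \frac{3765}{986} \approx 3.8185$)
$\frac{1}{P + M{\left(99,-255 \right)}} = \frac{1}{\frac{3765}{986} - 122} = \frac{1}{- \frac{116527}{986}} = - \frac{986}{116527}$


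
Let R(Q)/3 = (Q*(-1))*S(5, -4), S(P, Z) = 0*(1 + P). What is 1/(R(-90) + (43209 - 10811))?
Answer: 1/32398 ≈ 3.0866e-5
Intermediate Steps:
S(P, Z) = 0
R(Q) = 0 (R(Q) = 3*((Q*(-1))*0) = 3*(-Q*0) = 3*0 = 0)
1/(R(-90) + (43209 - 10811)) = 1/(0 + (43209 - 10811)) = 1/(0 + 32398) = 1/32398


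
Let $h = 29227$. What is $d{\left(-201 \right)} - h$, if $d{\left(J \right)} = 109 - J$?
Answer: $-28917$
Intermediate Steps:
$d{\left(-201 \right)} - h = \left(109 - -201\right) - 29227 = \left(109 + 201\right) - 29227 = 310 - 29227 = -28917$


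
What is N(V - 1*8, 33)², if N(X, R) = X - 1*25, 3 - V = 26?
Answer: 3136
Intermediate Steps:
V = -23 (V = 3 - 1*26 = 3 - 26 = -23)
N(X, R) = -25 + X (N(X, R) = X - 25 = -25 + X)
N(V - 1*8, 33)² = (-25 + (-23 - 1*8))² = (-25 + (-23 - 8))² = (-25 - 31)² = (-56)² = 3136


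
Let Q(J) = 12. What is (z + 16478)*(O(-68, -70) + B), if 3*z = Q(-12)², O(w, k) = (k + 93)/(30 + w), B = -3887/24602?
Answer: -2948040088/233719 ≈ -12614.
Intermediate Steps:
B = -3887/24602 (B = -3887*1/24602 = -3887/24602 ≈ -0.15800)
O(w, k) = (93 + k)/(30 + w)
z = 48 (z = (⅓)*12² = (⅓)*144 = 48)
(z + 16478)*(O(-68, -70) + B) = (48 + 16478)*((93 - 70)/(30 - 68) - 3887/24602) = 16526*(23/(-38) - 3887/24602) = 16526*(-1/38*23 - 3887/24602) = 16526*(-23/38 - 3887/24602) = 16526*(-178388/233719) = -2948040088/233719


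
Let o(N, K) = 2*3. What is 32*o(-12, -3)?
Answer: 192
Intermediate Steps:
o(N, K) = 6
32*o(-12, -3) = 32*6 = 192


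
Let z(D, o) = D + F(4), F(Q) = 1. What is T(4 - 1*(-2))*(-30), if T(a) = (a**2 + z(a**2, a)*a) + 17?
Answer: -8250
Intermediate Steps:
z(D, o) = 1 + D (z(D, o) = D + 1 = 1 + D)
T(a) = 17 + a**2 + a*(1 + a**2) (T(a) = (a**2 + (1 + a**2)*a) + 17 = (a**2 + a*(1 + a**2)) + 17 = 17 + a**2 + a*(1 + a**2))
T(4 - 1*(-2))*(-30) = (17 + (4 - 1*(-2)) + (4 - 1*(-2))**2 + (4 - 1*(-2))**3)*(-30) = (17 + (4 + 2) + (4 + 2)**2 + (4 + 2)**3)*(-30) = (17 + 6 + 6**2 + 6**3)*(-30) = (17 + 6 + 36 + 216)*(-30) = 275*(-30) = -8250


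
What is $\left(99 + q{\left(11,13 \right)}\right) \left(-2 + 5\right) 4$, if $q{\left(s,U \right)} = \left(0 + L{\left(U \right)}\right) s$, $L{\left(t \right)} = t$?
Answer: $2904$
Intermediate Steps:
$q{\left(s,U \right)} = U s$ ($q{\left(s,U \right)} = \left(0 + U\right) s = U s$)
$\left(99 + q{\left(11,13 \right)}\right) \left(-2 + 5\right) 4 = \left(99 + 13 \cdot 11\right) \left(-2 + 5\right) 4 = \left(99 + 143\right) 3 \cdot 4 = 242 \cdot 12 = 2904$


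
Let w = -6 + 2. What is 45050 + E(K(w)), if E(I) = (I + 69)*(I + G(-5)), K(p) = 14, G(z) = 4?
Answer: 46544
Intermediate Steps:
w = -4
E(I) = (4 + I)*(69 + I) (E(I) = (I + 69)*(I + 4) = (69 + I)*(4 + I) = (4 + I)*(69 + I))
45050 + E(K(w)) = 45050 + (276 + 14² + 73*14) = 45050 + (276 + 196 + 1022) = 45050 + 1494 = 46544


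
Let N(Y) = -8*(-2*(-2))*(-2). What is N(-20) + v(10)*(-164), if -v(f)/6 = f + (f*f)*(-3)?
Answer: -285296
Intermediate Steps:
v(f) = -6*f + 18*f**2 (v(f) = -6*(f + (f*f)*(-3)) = -6*(f + f**2*(-3)) = -6*(f - 3*f**2) = -6*f + 18*f**2)
N(Y) = 64 (N(Y) = -32*(-2) = -8*(-8) = 64)
N(-20) + v(10)*(-164) = 64 + (6*10*(-1 + 3*10))*(-164) = 64 + (6*10*(-1 + 30))*(-164) = 64 + (6*10*29)*(-164) = 64 + 1740*(-164) = 64 - 285360 = -285296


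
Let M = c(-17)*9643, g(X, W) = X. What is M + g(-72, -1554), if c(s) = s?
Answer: -164003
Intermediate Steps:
M = -163931 (M = -17*9643 = -163931)
M + g(-72, -1554) = -163931 - 72 = -164003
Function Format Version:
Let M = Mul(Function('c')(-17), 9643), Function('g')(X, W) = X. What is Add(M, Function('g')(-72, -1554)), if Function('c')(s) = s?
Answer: -164003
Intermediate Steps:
M = -163931 (M = Mul(-17, 9643) = -163931)
Add(M, Function('g')(-72, -1554)) = Add(-163931, -72) = -164003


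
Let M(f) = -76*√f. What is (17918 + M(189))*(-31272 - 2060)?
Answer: -597242776 + 7599696*√21 ≈ -5.6242e+8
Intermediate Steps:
(17918 + M(189))*(-31272 - 2060) = (17918 - 228*√21)*(-31272 - 2060) = (17918 - 228*√21)*(-33332) = -597242776 + 7599696*√21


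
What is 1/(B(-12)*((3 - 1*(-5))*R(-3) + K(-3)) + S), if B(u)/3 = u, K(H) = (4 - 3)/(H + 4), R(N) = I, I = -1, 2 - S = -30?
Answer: 1/284 ≈ 0.0035211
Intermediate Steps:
S = 32 (S = 2 - 1*(-30) = 2 + 30 = 32)
R(N) = -1
K(H) = 1/(4 + H)
B(u) = 3*u
1/(B(-12)*((3 - 1*(-5))*R(-3) + K(-3)) + S) = 1/((3*(-12))*((3 - 1*(-5))*(-1) + 1/(4 - 3)) + 32) = 1/(-36*((3 + 5)*(-1) + 1/1) + 32) = 1/(-36*(8*(-1) + 1) + 32) = 1/(-36*(-8 + 1) + 32) = 1/(-36*(-7) + 32) = 1/(252 + 32) = 1/284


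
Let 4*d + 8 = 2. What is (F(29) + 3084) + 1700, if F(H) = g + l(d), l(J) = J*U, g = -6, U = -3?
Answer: 9565/2 ≈ 4782.5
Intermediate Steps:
d = -3/2 (d = -2 + (¼)*2 = -2 + ½ = -3/2 ≈ -1.5000)
l(J) = -3*J (l(J) = J*(-3) = -3*J)
F(H) = -3/2 (F(H) = -6 - 3*(-3/2) = -6 + 9/2 = -3/2)
(F(29) + 3084) + 1700 = (-3/2 + 3084) + 1700 = 6165/2 + 1700 = 9565/2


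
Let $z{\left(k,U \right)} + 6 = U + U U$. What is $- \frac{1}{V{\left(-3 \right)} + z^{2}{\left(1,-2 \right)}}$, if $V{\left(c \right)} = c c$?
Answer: $- \frac{1}{25} \approx -0.04$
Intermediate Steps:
$z{\left(k,U \right)} = -6 + U + U^{2}$ ($z{\left(k,U \right)} = -6 + \left(U + U U\right) = -6 + \left(U + U^{2}\right) = -6 + U + U^{2}$)
$V{\left(c \right)} = c^{2}$
$- \frac{1}{V{\left(-3 \right)} + z^{2}{\left(1,-2 \right)}} = - \frac{1}{\left(-3\right)^{2} + \left(-6 - 2 + \left(-2\right)^{2}\right)^{2}} = - \frac{1}{9 + \left(-6 - 2 + 4\right)^{2}} = - \frac{1}{9 + \left(-4\right)^{2}} = - \frac{1}{9 + 16} = - \frac{1}{25}$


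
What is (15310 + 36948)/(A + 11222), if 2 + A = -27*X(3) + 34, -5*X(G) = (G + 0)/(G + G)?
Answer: 522580/112567 ≈ 4.6424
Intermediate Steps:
X(G) = -⅒ (X(G) = -(G + 0)/(5*(G + G)) = -G/(5*(2*G)) = -G*1/(2*G)/5 = -⅕*½ = -⅒)
A = 347/10 (A = -2 + (-27*(-⅒) + 34) = -2 + (27/10 + 34) = -2 + 367/10 = 347/10 ≈ 34.700)
(15310 + 36948)/(A + 11222) = (15310 + 36948)/(347/10 + 11222) = 52258/(112567/10) = 52258*(10/112567) = 522580/112567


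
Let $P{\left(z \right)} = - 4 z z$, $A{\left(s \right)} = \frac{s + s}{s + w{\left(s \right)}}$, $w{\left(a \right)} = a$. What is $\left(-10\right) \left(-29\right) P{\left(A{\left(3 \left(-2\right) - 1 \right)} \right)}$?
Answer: $-1160$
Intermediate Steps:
$A{\left(s \right)} = 1$ ($A{\left(s \right)} = \frac{s + s}{s + s} = \frac{2 s}{2 s} = 2 s \frac{1}{2 s} = 1$)
$P{\left(z \right)} = - 4 z^{2}$
$\left(-10\right) \left(-29\right) P{\left(A{\left(3 \left(-2\right) - 1 \right)} \right)} = \left(-10\right) \left(-29\right) \left(- 4 \cdot 1^{2}\right) = 290 \left(\left(-4\right) 1\right) = 290 \left(-4\right) = -1160$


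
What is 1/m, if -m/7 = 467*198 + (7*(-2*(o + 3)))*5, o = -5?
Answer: -1/648242 ≈ -1.5426e-6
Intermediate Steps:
m = -648242 (m = -7*(467*198 + (7*(-2*(-5 + 3)))*5) = -7*(92466 + (7*(-2*(-2)))*5) = -7*(92466 + (7*4)*5) = -7*(92466 + 28*5) = -7*(92466 + 140) = -7*92606 = -648242)
1/m = 1/(-648242) = -1/648242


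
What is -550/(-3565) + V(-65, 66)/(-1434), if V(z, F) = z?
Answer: 204085/1022442 ≈ 0.19961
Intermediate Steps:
-550/(-3565) + V(-65, 66)/(-1434) = -550/(-3565) - 65/(-1434) = -550*(-1/3565) - 65*(-1/1434) = 110/713 + 65/1434 = 204085/1022442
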